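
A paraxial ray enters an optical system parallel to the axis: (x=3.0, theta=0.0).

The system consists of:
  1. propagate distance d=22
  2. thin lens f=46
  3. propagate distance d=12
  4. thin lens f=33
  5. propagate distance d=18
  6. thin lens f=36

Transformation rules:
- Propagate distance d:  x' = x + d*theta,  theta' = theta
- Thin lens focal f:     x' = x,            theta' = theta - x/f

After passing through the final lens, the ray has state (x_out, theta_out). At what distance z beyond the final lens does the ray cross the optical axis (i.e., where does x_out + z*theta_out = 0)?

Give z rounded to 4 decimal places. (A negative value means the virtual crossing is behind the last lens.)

Answer: -1.2990

Derivation:
Initial: x=3.0000 theta=0.0000
After 1 (propagate distance d=22): x=3.0000 theta=0.0000
After 2 (thin lens f=46): x=3.0000 theta=-3/46 (≈-0.0652)
After 3 (propagate distance d=12): x=51/23 (≈2.2174) theta=-3/46 (≈-0.0652)
After 4 (thin lens f=33): x=51/23 (≈2.2174) theta=-67/506 (≈-0.1324)
After 5 (propagate distance d=18): x=-42/253 (≈-0.1660) theta=-67/506 (≈-0.1324)
After 6 (thin lens f=36): x=-42/253 (≈-0.1660) theta=-97/759 (≈-0.1278)
z_focus = -x_out/theta_out = -(-42/253)/(-97/759) = -126/97 ≈ -1.2990
Rounded to 4 decimal places: z = -1.2990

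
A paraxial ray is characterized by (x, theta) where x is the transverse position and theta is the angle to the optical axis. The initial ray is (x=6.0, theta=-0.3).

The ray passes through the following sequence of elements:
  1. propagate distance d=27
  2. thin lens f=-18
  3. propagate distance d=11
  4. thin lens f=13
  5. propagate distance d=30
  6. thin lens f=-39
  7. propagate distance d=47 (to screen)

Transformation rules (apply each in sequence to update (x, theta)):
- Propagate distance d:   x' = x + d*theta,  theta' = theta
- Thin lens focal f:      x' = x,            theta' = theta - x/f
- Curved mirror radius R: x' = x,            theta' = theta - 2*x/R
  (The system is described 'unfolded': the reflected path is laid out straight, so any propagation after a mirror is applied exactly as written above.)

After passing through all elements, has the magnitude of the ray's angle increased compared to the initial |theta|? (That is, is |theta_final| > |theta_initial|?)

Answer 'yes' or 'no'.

Answer: no

Derivation:
Initial: x=6.0000 theta=-0.3000
After 1 (propagate distance d=27): x=-2.1000 theta=-0.3000
After 2 (thin lens f=-18): x=-2.1000 theta=-5/12 (≈-0.4167)
After 3 (propagate distance d=11): x=-401/60 (≈-6.6833) theta=-5/12 (≈-0.4167)
After 4 (thin lens f=13): x=-401/60 (≈-6.6833) theta=19/195 (≈0.0974)
After 5 (propagate distance d=30): x=-2933/780 (≈-3.7603) theta=19/195 (≈0.0974)
After 6 (thin lens f=-39): x=-2933/780 (≈-3.7603) theta=31/30420 (≈0.0010)
After 7 (propagate distance d=47 (to screen)): x=-11293/3042 (≈-3.7124) theta=31/30420 (≈0.0010)
|theta_initial|=0.3000 |theta_final|=31/30420 (≈0.0010) -> not increased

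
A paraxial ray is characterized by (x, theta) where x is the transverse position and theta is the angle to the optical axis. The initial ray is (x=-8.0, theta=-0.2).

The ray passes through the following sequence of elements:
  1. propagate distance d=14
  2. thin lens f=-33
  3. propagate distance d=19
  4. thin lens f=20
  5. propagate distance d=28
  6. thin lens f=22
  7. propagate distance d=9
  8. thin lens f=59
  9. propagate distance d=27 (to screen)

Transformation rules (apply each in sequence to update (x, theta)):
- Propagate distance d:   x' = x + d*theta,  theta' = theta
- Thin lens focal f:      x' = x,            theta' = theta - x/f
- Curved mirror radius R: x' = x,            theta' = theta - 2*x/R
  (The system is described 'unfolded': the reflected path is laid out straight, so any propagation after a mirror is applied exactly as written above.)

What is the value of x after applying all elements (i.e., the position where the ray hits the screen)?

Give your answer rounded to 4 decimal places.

Answer: 22.2118

Derivation:
Initial: x=-8.0000 theta=-0.2000
After 1 (propagate distance d=14): x=-10.8000 theta=-0.2000
After 2 (thin lens f=-33): x=-10.8000 theta=-29/55 (≈-0.5273)
After 3 (propagate distance d=19): x=-229/11 (≈-20.8182) theta=-29/55 (≈-0.5273)
After 4 (thin lens f=20): x=-229/11 (≈-20.8182) theta=113/220 (≈0.5136)
After 5 (propagate distance d=28): x=-354/55 (≈-6.4364) theta=113/220 (≈0.5136)
After 6 (thin lens f=22): x=-354/55 (≈-6.4364) theta=1951/2420 (≈0.8062)
After 7 (propagate distance d=9): x=1983/2420 (≈0.8194) theta=1951/2420 (≈0.8062)
After 8 (thin lens f=59): x=1983/2420 (≈0.8194) theta=56563/71390 (≈0.7923)
After 9 (propagate distance d=27 (to screen)): x=288309/12980 (≈22.2118) theta=56563/71390 (≈0.7923)
Rounded to 4 decimal places: x = 22.2118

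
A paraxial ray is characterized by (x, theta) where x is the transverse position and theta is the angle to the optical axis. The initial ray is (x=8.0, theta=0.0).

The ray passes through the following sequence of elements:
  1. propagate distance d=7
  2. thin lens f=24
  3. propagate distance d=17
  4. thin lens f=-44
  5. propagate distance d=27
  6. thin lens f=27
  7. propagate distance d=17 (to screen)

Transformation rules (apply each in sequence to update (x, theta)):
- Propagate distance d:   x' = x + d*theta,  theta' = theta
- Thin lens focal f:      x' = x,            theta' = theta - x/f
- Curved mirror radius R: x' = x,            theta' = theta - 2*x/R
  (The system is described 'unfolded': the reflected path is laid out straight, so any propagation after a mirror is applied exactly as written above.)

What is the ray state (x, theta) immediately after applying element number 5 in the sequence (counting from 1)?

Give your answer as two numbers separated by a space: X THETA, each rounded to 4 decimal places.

Initial: x=8.0000 theta=0.0000
After 1 (propagate distance d=7): x=8.0000 theta=0.0000
After 2 (thin lens f=24): x=8.0000 theta=-1/3 (≈-0.3333)
After 3 (propagate distance d=17): x=7/3 (≈2.3333) theta=-1/3 (≈-0.3333)
After 4 (thin lens f=-44): x=7/3 (≈2.3333) theta=-37/132 (≈-0.2803)
After 5 (propagate distance d=27): x=-691/132 (≈-5.2348) theta=-37/132 (≈-0.2803)
Rounded to 4 decimal places: x = -5.2348, theta = -0.2803

Answer: -5.2348 -0.2803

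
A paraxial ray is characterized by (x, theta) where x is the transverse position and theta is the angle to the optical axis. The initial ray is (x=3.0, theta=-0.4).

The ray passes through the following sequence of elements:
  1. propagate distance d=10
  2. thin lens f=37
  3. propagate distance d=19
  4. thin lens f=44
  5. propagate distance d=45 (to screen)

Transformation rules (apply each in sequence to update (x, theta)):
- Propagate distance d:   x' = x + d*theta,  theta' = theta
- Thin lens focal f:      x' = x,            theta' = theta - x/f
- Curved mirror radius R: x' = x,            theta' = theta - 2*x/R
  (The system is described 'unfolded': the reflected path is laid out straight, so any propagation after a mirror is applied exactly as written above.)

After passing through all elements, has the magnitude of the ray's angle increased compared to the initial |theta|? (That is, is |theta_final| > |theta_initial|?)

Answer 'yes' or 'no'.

Answer: no

Derivation:
Initial: x=3.0000 theta=-0.4000
After 1 (propagate distance d=10): x=-1.0000 theta=-0.4000
After 2 (thin lens f=37): x=-1.0000 theta=-69/185 (≈-0.3730)
After 3 (propagate distance d=19): x=-1496/185 (≈-8.0865) theta=-69/185 (≈-0.3730)
After 4 (thin lens f=44): x=-1496/185 (≈-8.0865) theta=-7/37 (≈-0.1892)
After 5 (propagate distance d=45 (to screen)): x=-16.6000 theta=-7/37 (≈-0.1892)
|theta_initial|=0.4000 |theta_final|=7/37 (≈0.1892) -> not increased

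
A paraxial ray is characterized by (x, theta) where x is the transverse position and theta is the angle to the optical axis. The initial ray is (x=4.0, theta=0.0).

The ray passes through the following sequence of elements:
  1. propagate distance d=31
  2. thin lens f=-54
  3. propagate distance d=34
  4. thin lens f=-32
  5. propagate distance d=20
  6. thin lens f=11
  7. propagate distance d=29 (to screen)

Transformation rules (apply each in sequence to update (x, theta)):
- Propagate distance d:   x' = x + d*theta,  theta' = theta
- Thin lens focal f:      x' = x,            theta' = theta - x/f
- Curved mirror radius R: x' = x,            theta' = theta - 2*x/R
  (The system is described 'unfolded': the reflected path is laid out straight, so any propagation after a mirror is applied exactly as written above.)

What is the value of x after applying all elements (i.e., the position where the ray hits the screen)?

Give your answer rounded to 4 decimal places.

Initial: x=4.0000 theta=0.0000
After 1 (propagate distance d=31): x=4.0000 theta=0.0000
After 2 (thin lens f=-54): x=4.0000 theta=2/27 (≈0.0741)
After 3 (propagate distance d=34): x=176/27 (≈6.5185) theta=2/27 (≈0.0741)
After 4 (thin lens f=-32): x=176/27 (≈6.5185) theta=5/18 (≈0.2778)
After 5 (propagate distance d=20): x=326/27 (≈12.0741) theta=5/18 (≈0.2778)
After 6 (thin lens f=11): x=326/27 (≈12.0741) theta=-487/594 (≈-0.8199)
After 7 (propagate distance d=29 (to screen)): x=-2317/198 (≈-11.7020) theta=-487/594 (≈-0.8199)
Rounded to 4 decimal places: x = -11.7020

Answer: -11.7020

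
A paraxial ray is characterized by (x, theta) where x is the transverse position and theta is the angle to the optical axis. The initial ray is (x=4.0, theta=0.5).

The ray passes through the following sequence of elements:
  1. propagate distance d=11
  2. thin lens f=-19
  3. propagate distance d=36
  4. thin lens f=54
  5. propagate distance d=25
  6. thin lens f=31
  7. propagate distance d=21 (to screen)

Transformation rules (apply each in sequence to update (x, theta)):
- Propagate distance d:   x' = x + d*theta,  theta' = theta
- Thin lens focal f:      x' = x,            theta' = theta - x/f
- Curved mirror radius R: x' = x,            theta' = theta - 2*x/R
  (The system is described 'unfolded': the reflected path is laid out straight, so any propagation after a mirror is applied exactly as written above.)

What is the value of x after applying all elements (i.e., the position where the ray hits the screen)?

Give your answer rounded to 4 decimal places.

Answer: 19.2524

Derivation:
Initial: x=4.0000 theta=0.5000
After 1 (propagate distance d=11): x=9.5000 theta=0.5000
After 2 (thin lens f=-19): x=9.5000 theta=1.0000
After 3 (propagate distance d=36): x=45.5000 theta=1.0000
After 4 (thin lens f=54): x=45.5000 theta=17/108 (≈0.1574)
After 5 (propagate distance d=25): x=5339/108 (≈49.4352) theta=17/108 (≈0.1574)
After 6 (thin lens f=31): x=5339/108 (≈49.4352) theta=-401/279 (≈-1.4373)
After 7 (propagate distance d=21 (to screen)): x=64457/3348 (≈19.2524) theta=-401/279 (≈-1.4373)
Rounded to 4 decimal places: x = 19.2524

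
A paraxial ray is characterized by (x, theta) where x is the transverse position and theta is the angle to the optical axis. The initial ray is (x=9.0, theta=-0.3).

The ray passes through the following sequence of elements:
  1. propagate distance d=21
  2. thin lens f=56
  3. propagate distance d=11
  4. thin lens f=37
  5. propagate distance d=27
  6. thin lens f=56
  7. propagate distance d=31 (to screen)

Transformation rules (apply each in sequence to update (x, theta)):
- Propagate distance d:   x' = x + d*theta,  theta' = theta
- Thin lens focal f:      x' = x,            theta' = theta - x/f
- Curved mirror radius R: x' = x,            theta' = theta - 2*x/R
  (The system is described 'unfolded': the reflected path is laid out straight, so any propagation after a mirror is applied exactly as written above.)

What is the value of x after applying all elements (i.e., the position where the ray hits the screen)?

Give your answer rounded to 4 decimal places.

Initial: x=9.0000 theta=-0.3000
After 1 (propagate distance d=21): x=2.7000 theta=-0.3000
After 2 (thin lens f=56): x=2.7000 theta=-39/112 (≈-0.3482)
After 3 (propagate distance d=11): x=-633/560 (≈-1.1304) theta=-39/112 (≈-0.3482)
After 4 (thin lens f=37): x=-633/560 (≈-1.1304) theta=-3291/10360 (≈-0.3177)
After 5 (propagate distance d=27): x=-40227/4144 (≈-9.7073) theta=-3291/10360 (≈-0.3177)
After 6 (thin lens f=56): x=-40227/4144 (≈-9.7073) theta=-167457/1160320 (≈-0.1443)
After 7 (propagate distance d=31 (to screen)): x=-16454727/1160320 (≈-14.1812) theta=-167457/1160320 (≈-0.1443)
Rounded to 4 decimal places: x = -14.1812

Answer: -14.1812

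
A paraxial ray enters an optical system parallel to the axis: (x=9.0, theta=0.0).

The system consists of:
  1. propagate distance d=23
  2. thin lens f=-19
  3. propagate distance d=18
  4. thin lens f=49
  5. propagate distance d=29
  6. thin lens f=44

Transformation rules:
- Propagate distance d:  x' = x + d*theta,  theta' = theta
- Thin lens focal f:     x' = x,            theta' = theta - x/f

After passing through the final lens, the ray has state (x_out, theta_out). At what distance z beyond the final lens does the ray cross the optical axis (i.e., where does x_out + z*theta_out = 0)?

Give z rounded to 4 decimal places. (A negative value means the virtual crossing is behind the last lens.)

Answer: 58.2266

Derivation:
Initial: x=9.0000 theta=0.0000
After 1 (propagate distance d=23): x=9.0000 theta=0.0000
After 2 (thin lens f=-19): x=9.0000 theta=9/19 (≈0.4737)
After 3 (propagate distance d=18): x=333/19 (≈17.5263) theta=9/19 (≈0.4737)
After 4 (thin lens f=49): x=333/19 (≈17.5263) theta=108/931 (≈0.1160)
After 5 (propagate distance d=29): x=19449/931 (≈20.8904) theta=108/931 (≈0.1160)
After 6 (thin lens f=44): x=19449/931 (≈20.8904) theta=-14697/40964 (≈-0.3588)
z_focus = -x_out/theta_out = -(19449/931)/(-14697/40964) = 95084/1633 ≈ 58.2266
Rounded to 4 decimal places: z = 58.2266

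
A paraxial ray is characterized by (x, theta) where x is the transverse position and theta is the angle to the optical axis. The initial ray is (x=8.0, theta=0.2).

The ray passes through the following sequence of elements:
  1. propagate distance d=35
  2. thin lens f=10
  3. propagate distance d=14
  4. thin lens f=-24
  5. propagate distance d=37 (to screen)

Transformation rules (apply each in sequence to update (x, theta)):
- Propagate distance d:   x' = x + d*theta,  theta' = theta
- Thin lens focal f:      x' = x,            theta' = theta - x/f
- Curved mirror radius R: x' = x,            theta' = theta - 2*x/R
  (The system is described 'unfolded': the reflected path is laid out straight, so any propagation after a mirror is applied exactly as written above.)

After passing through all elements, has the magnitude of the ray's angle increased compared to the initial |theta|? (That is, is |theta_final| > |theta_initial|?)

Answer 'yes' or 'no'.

Initial: x=8.0000 theta=0.2000
After 1 (propagate distance d=35): x=15.0000 theta=0.2000
After 2 (thin lens f=10): x=15.0000 theta=-1.3000
After 3 (propagate distance d=14): x=-3.2000 theta=-1.3000
After 4 (thin lens f=-24): x=-3.2000 theta=-43/30 (≈-1.4333)
After 5 (propagate distance d=37 (to screen)): x=-1687/30 (≈-56.2333) theta=-43/30 (≈-1.4333)
|theta_initial|=0.2000 |theta_final|=43/30 (≈1.4333) -> increased

Answer: yes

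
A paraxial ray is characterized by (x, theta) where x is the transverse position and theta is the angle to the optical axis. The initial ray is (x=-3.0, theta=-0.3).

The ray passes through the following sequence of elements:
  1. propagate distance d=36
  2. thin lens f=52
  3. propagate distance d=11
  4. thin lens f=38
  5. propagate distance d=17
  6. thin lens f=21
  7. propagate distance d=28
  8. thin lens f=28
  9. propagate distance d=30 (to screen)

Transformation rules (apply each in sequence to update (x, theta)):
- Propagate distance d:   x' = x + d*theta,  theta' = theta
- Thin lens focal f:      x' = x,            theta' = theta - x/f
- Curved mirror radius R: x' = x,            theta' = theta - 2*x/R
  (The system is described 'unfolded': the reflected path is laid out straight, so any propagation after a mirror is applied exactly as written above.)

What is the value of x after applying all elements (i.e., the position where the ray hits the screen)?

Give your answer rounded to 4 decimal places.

Answer: 21.3152

Derivation:
Initial: x=-3.0000 theta=-0.3000
After 1 (propagate distance d=36): x=-13.8000 theta=-0.3000
After 2 (thin lens f=52): x=-13.8000 theta=-9/260 (≈-0.0346)
After 3 (propagate distance d=11): x=-3687/260 (≈-14.1808) theta=-9/260 (≈-0.0346)
After 4 (thin lens f=38): x=-3687/260 (≈-14.1808) theta=669/1976 (≈0.3386)
After 5 (propagate distance d=17): x=-83241/9880 (≈-8.4252) theta=669/1976 (≈0.3386)
After 6 (thin lens f=21): x=-83241/9880 (≈-8.4252) theta=25581/34580 (≈0.7398)
After 7 (propagate distance d=28): x=9339/760 (≈12.2882) theta=25581/34580 (≈0.7398)
After 8 (thin lens f=28): x=9339/760 (≈12.2882) theta=83241/276640 (≈0.3009)
After 9 (propagate distance d=30 (to screen)): x=2948313/138320 (≈21.3152) theta=83241/276640 (≈0.3009)
Rounded to 4 decimal places: x = 21.3152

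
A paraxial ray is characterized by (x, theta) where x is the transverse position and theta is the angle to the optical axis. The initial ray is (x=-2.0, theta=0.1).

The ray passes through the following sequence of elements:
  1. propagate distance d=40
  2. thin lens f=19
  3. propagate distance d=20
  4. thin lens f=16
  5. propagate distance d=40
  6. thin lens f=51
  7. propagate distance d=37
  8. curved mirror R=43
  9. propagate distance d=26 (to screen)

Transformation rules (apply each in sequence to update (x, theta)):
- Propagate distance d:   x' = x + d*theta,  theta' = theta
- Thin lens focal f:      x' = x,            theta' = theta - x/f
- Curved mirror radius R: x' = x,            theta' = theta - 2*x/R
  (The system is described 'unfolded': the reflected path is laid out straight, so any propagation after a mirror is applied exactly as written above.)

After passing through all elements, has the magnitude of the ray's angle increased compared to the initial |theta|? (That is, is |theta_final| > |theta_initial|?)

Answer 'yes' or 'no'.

Answer: yes

Derivation:
Initial: x=-2.0000 theta=0.1000
After 1 (propagate distance d=40): x=2.0000 theta=0.1000
After 2 (thin lens f=19): x=2.0000 theta=-1/190 (≈-0.0053)
After 3 (propagate distance d=20): x=36/19 (≈1.8947) theta=-1/190 (≈-0.0053)
After 4 (thin lens f=16): x=36/19 (≈1.8947) theta=-47/380 (≈-0.1237)
After 5 (propagate distance d=40): x=-58/19 (≈-3.0526) theta=-47/380 (≈-0.1237)
After 6 (thin lens f=51): x=-58/19 (≈-3.0526) theta=-1237/19380 (≈-0.0638)
After 7 (propagate distance d=37): x=-104929/19380 (≈-5.4143) theta=-1237/19380 (≈-0.0638)
After 8 (curved mirror R=43): x=-104929/19380 (≈-5.4143) theta=156667/833340 (≈0.1880)
After 9 (propagate distance d=26 (to screen)): x=-87721/166668 (≈-0.5263) theta=156667/833340 (≈0.1880)
|theta_initial|=0.1000 |theta_final|=156667/833340 (≈0.1880) -> increased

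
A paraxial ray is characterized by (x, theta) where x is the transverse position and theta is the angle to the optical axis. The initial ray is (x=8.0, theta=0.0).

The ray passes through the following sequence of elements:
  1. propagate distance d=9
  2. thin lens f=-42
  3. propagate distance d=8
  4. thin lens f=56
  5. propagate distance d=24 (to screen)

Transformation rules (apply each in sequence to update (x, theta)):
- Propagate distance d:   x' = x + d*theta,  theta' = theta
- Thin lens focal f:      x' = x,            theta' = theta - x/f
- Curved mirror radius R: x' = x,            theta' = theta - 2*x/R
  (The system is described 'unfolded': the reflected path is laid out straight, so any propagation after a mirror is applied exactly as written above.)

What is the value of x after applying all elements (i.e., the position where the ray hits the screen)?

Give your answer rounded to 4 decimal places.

Answer: 10.0136

Derivation:
Initial: x=8.0000 theta=0.0000
After 1 (propagate distance d=9): x=8.0000 theta=0.0000
After 2 (thin lens f=-42): x=8.0000 theta=4/21 (≈0.1905)
After 3 (propagate distance d=8): x=200/21 (≈9.5238) theta=4/21 (≈0.1905)
After 4 (thin lens f=56): x=200/21 (≈9.5238) theta=1/49 (≈0.0204)
After 5 (propagate distance d=24 (to screen)): x=1472/147 (≈10.0136) theta=1/49 (≈0.0204)
Rounded to 4 decimal places: x = 10.0136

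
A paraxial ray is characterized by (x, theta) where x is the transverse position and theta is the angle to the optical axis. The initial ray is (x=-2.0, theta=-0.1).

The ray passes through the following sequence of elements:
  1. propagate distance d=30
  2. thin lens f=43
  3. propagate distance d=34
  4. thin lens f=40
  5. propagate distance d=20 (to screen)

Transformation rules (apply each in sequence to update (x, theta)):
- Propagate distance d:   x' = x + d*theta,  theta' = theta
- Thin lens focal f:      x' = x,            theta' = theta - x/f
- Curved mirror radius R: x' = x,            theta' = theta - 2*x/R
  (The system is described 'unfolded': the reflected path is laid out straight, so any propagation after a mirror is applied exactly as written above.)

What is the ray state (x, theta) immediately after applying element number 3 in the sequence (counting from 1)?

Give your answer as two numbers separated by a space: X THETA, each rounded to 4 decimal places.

Answer: -4.4465 0.0163

Derivation:
Initial: x=-2.0000 theta=-0.1000
After 1 (propagate distance d=30): x=-5.0000 theta=-0.1000
After 2 (thin lens f=43): x=-5.0000 theta=7/430 (≈0.0163)
After 3 (propagate distance d=34): x=-956/215 (≈-4.4465) theta=7/430 (≈0.0163)
Rounded to 4 decimal places: x = -4.4465, theta = 0.0163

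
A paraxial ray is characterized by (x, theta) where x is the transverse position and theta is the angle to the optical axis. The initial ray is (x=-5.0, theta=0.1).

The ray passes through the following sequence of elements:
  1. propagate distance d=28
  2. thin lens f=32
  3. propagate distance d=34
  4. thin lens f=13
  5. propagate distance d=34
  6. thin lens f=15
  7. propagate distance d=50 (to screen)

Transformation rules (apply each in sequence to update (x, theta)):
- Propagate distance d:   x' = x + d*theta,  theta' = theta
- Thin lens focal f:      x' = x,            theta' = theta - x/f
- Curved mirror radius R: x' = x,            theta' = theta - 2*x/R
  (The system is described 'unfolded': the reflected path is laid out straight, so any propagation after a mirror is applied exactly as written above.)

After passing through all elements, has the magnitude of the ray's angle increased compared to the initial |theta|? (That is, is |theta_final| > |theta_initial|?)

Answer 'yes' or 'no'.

Initial: x=-5.0000 theta=0.1000
After 1 (propagate distance d=28): x=-2.2000 theta=0.1000
After 2 (thin lens f=32): x=-2.2000 theta=27/160 (≈0.1688)
After 3 (propagate distance d=34): x=3.5375 theta=27/160 (≈0.1688)
After 4 (thin lens f=13): x=3.5375 theta=-43/416 (≈-0.1034)
After 5 (propagate distance d=34): x=3/130 (≈0.0231) theta=-43/416 (≈-0.1034)
After 6 (thin lens f=15): x=3/130 (≈0.0231) theta=-1091/10400 (≈-0.1049)
After 7 (propagate distance d=50 (to screen)): x=-5431/1040 (≈-5.2221) theta=-1091/10400 (≈-0.1049)
|theta_initial|=0.1000 |theta_final|=1091/10400 (≈0.1049) -> increased

Answer: yes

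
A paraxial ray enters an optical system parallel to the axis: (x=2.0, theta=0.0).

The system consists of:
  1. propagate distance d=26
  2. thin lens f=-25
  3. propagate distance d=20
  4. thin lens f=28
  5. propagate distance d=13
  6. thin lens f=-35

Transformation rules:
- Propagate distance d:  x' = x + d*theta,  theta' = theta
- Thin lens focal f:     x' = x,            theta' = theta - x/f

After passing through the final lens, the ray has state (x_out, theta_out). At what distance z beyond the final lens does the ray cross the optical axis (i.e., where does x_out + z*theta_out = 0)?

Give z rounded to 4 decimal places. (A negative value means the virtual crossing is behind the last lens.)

Answer: -81.9032

Derivation:
Initial: x=2.0000 theta=0.0000
After 1 (propagate distance d=26): x=2.0000 theta=0.0000
After 2 (thin lens f=-25): x=2.0000 theta=0.0800
After 3 (propagate distance d=20): x=3.6000 theta=0.0800
After 4 (thin lens f=28): x=3.6000 theta=-17/350 (≈-0.0486)
After 5 (propagate distance d=13): x=1039/350 (≈2.9686) theta=-17/350 (≈-0.0486)
After 6 (thin lens f=-35): x=1039/350 (≈2.9686) theta=222/6125 (≈0.0362)
z_focus = -x_out/theta_out = -(1039/350)/(222/6125) = -36365/444 ≈ -81.9032
Rounded to 4 decimal places: z = -81.9032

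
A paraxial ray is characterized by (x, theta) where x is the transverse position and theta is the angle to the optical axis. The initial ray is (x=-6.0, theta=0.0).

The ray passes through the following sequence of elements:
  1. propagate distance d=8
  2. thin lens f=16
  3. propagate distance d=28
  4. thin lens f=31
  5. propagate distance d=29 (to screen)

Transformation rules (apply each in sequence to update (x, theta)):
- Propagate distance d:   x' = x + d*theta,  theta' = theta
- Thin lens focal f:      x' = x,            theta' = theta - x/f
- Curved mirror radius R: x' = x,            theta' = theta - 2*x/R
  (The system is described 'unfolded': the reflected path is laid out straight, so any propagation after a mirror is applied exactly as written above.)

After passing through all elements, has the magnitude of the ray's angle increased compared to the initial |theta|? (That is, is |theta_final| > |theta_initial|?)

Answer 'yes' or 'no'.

Initial: x=-6.0000 theta=0.0000
After 1 (propagate distance d=8): x=-6.0000 theta=0.0000
After 2 (thin lens f=16): x=-6.0000 theta=0.3750
After 3 (propagate distance d=28): x=4.5000 theta=0.3750
After 4 (thin lens f=31): x=4.5000 theta=57/248 (≈0.2298)
After 5 (propagate distance d=29 (to screen)): x=2769/248 (≈11.1653) theta=57/248 (≈0.2298)
|theta_initial|=0.0000 |theta_final|=57/248 (≈0.2298) -> increased

Answer: yes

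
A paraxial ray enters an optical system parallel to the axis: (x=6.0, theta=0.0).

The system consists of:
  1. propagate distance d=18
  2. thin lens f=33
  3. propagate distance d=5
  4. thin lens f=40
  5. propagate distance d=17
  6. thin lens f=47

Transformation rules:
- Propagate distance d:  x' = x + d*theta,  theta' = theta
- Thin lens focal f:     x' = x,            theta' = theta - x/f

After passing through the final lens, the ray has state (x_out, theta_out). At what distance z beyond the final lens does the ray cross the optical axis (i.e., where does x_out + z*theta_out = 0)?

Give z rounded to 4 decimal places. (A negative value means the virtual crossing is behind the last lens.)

Answer: -0.5354

Derivation:
Initial: x=6.0000 theta=0.0000
After 1 (propagate distance d=18): x=6.0000 theta=0.0000
After 2 (thin lens f=33): x=6.0000 theta=-2/11 (≈-0.1818)
After 3 (propagate distance d=5): x=56/11 (≈5.0909) theta=-2/11 (≈-0.1818)
After 4 (thin lens f=40): x=56/11 (≈5.0909) theta=-17/55 (≈-0.3091)
After 5 (propagate distance d=17): x=-9/55 (≈-0.1636) theta=-17/55 (≈-0.3091)
After 6 (thin lens f=47): x=-9/55 (≈-0.1636) theta=-158/517 (≈-0.3056)
z_focus = -x_out/theta_out = -(-9/55)/(-158/517) = -423/790 ≈ -0.5354
Rounded to 4 decimal places: z = -0.5354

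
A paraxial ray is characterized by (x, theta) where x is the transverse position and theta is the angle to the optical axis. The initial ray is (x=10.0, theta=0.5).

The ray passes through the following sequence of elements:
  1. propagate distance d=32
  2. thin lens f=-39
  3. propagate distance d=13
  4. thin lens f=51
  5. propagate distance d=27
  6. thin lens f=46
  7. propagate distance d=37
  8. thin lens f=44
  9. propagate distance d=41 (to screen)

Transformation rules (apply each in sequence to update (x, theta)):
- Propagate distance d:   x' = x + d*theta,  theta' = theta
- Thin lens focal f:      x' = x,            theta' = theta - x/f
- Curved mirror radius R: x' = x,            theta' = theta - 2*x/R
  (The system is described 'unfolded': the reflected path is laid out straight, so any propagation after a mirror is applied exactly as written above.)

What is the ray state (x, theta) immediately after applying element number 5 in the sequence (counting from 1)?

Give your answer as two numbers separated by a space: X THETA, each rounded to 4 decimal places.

Initial: x=10.0000 theta=0.5000
After 1 (propagate distance d=32): x=26.0000 theta=0.5000
After 2 (thin lens f=-39): x=26.0000 theta=7/6 (≈1.1667)
After 3 (propagate distance d=13): x=247/6 (≈41.1667) theta=7/6 (≈1.1667)
After 4 (thin lens f=51): x=247/6 (≈41.1667) theta=55/153 (≈0.3595)
After 5 (propagate distance d=27): x=5189/102 (≈50.8725) theta=55/153 (≈0.3595)
Rounded to 4 decimal places: x = 50.8725, theta = 0.3595

Answer: 50.8725 0.3595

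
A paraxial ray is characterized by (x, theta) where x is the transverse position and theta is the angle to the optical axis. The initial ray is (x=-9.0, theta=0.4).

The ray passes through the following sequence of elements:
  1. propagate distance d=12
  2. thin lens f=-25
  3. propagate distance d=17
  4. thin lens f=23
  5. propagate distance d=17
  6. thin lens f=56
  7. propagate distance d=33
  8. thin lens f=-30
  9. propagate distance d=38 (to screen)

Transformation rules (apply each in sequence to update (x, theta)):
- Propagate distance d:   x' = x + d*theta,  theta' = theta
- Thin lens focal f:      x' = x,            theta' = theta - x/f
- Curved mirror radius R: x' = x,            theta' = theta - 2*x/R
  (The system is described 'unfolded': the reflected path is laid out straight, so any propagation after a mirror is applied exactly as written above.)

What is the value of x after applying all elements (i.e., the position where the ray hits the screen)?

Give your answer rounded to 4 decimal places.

Answer: 28.4036

Derivation:
Initial: x=-9.0000 theta=0.4000
After 1 (propagate distance d=12): x=-4.2000 theta=0.4000
After 2 (thin lens f=-25): x=-4.2000 theta=0.2320
After 3 (propagate distance d=17): x=-0.2560 theta=0.2320
After 4 (thin lens f=23): x=-0.2560 theta=699/2875 (≈0.2431)
After 5 (propagate distance d=17): x=11147/2875 (≈3.8772) theta=699/2875 (≈0.2431)
After 6 (thin lens f=56): x=11147/2875 (≈3.8772) theta=27997/161000 (≈0.1739)
After 7 (propagate distance d=33): x=1548133/161000 (≈9.6157) theta=27997/161000 (≈0.1739)
After 8 (thin lens f=-30): x=1548133/161000 (≈9.6157) theta=341149/690000 (≈0.4944)
After 9 (propagate distance d=38 (to screen)): x=17148703/603750 (≈28.4036) theta=341149/690000 (≈0.4944)
Rounded to 4 decimal places: x = 28.4036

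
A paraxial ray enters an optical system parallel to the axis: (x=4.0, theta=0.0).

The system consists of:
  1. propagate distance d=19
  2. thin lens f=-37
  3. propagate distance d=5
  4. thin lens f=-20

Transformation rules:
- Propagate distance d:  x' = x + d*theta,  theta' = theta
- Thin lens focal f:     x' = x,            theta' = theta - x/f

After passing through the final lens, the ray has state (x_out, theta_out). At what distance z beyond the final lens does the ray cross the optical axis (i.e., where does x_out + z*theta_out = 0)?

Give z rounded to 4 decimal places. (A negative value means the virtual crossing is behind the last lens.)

Initial: x=4.0000 theta=0.0000
After 1 (propagate distance d=19): x=4.0000 theta=0.0000
After 2 (thin lens f=-37): x=4.0000 theta=4/37 (≈0.1081)
After 3 (propagate distance d=5): x=168/37 (≈4.5405) theta=4/37 (≈0.1081)
After 4 (thin lens f=-20): x=168/37 (≈4.5405) theta=62/185 (≈0.3351)
z_focus = -x_out/theta_out = -(168/37)/(62/185) = -420/31 ≈ -13.5484
Rounded to 4 decimal places: z = -13.5484

Answer: -13.5484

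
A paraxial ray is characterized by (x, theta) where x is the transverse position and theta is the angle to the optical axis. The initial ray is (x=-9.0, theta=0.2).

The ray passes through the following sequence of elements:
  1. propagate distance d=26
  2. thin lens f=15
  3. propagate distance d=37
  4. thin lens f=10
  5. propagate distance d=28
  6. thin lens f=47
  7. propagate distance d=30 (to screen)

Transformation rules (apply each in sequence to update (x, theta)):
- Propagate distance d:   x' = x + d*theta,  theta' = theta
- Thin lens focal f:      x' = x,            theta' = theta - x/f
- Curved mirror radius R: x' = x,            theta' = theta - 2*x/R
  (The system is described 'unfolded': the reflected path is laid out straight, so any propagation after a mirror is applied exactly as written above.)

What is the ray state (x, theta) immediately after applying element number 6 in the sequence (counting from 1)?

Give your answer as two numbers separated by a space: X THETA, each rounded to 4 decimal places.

Answer: -10.6587 -0.6172

Derivation:
Initial: x=-9.0000 theta=0.2000
After 1 (propagate distance d=26): x=-3.8000 theta=0.2000
After 2 (thin lens f=15): x=-3.8000 theta=34/75 (≈0.4533)
After 3 (propagate distance d=37): x=973/75 (≈12.9733) theta=34/75 (≈0.4533)
After 4 (thin lens f=10): x=973/75 (≈12.9733) theta=-0.8440
After 5 (propagate distance d=28): x=-3997/375 (≈-10.6587) theta=-0.8440
After 6 (thin lens f=47): x=-3997/375 (≈-10.6587) theta=-21757/35250 (≈-0.6172)
Rounded to 4 decimal places: x = -10.6587, theta = -0.6172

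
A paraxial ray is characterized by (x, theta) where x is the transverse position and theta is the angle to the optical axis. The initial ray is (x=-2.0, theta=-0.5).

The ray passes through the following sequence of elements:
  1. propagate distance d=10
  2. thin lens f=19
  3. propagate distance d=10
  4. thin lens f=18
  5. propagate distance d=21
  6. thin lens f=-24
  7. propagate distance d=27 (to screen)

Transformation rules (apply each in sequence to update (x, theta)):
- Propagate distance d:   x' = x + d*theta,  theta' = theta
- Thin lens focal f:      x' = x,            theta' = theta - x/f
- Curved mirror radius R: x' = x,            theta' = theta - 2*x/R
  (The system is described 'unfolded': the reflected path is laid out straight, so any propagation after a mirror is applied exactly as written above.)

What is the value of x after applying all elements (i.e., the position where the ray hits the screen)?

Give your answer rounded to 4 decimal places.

Initial: x=-2.0000 theta=-0.5000
After 1 (propagate distance d=10): x=-7.0000 theta=-0.5000
After 2 (thin lens f=19): x=-7.0000 theta=-5/38 (≈-0.1316)
After 3 (propagate distance d=10): x=-158/19 (≈-8.3158) theta=-5/38 (≈-0.1316)
After 4 (thin lens f=18): x=-158/19 (≈-8.3158) theta=113/342 (≈0.3304)
After 5 (propagate distance d=21): x=-157/114 (≈-1.3772) theta=113/342 (≈0.3304)
After 6 (thin lens f=-24): x=-157/114 (≈-1.3772) theta=83/304 (≈0.2730)
After 7 (propagate distance d=27 (to screen)): x=5467/912 (≈5.9945) theta=83/304 (≈0.2730)
Rounded to 4 decimal places: x = 5.9945

Answer: 5.9945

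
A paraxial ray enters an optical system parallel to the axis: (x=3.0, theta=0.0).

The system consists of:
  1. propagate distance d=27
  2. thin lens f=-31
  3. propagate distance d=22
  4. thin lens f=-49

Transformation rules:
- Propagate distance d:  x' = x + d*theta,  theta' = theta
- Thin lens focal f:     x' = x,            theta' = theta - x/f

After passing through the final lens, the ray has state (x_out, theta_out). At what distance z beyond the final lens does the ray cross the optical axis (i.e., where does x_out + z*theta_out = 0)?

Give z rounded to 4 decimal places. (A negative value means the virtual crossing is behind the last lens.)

Answer: -25.4608

Derivation:
Initial: x=3.0000 theta=0.0000
After 1 (propagate distance d=27): x=3.0000 theta=0.0000
After 2 (thin lens f=-31): x=3.0000 theta=3/31 (≈0.0968)
After 3 (propagate distance d=22): x=159/31 (≈5.1290) theta=3/31 (≈0.0968)
After 4 (thin lens f=-49): x=159/31 (≈5.1290) theta=306/1519 (≈0.2014)
z_focus = -x_out/theta_out = -(159/31)/(306/1519) = -2597/102 ≈ -25.4608
Rounded to 4 decimal places: z = -25.4608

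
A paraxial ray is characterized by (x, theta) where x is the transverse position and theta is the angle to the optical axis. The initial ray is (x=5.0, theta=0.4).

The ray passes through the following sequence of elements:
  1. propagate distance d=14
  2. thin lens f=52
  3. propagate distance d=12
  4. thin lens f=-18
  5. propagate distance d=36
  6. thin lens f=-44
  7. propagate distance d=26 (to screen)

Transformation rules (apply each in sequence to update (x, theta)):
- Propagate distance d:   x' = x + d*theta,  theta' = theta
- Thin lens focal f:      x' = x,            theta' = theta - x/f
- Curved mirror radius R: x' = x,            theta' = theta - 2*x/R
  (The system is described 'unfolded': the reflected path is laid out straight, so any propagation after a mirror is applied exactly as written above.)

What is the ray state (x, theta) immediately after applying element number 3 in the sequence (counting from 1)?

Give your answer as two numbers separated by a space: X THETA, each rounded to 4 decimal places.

Answer: 12.9538 0.1962

Derivation:
Initial: x=5.0000 theta=0.4000
After 1 (propagate distance d=14): x=10.6000 theta=0.4000
After 2 (thin lens f=52): x=10.6000 theta=51/260 (≈0.1962)
After 3 (propagate distance d=12): x=842/65 (≈12.9538) theta=51/260 (≈0.1962)
Rounded to 4 decimal places: x = 12.9538, theta = 0.1962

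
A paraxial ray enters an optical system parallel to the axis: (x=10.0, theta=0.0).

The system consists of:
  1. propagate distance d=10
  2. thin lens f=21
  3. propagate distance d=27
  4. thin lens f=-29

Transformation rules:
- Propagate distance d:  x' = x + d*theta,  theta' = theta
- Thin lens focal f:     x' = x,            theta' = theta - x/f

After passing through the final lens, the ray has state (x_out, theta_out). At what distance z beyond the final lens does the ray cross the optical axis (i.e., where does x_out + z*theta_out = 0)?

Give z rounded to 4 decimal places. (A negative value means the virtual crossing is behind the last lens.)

Answer: -4.9714

Derivation:
Initial: x=10.0000 theta=0.0000
After 1 (propagate distance d=10): x=10.0000 theta=0.0000
After 2 (thin lens f=21): x=10.0000 theta=-10/21 (≈-0.4762)
After 3 (propagate distance d=27): x=-20/7 (≈-2.8571) theta=-10/21 (≈-0.4762)
After 4 (thin lens f=-29): x=-20/7 (≈-2.8571) theta=-50/87 (≈-0.5747)
z_focus = -x_out/theta_out = -(-20/7)/(-50/87) = -174/35 ≈ -4.9714
Rounded to 4 decimal places: z = -4.9714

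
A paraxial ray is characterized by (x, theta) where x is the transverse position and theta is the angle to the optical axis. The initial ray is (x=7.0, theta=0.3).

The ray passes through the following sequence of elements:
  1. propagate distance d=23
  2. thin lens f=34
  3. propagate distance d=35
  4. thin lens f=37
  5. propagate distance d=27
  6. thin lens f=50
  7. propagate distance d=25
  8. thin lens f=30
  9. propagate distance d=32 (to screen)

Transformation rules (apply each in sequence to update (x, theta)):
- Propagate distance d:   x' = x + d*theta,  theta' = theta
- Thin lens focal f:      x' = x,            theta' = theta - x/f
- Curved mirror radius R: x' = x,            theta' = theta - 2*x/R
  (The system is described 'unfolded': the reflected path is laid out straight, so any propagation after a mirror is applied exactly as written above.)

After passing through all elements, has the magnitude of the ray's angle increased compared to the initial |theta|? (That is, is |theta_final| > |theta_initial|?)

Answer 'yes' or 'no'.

Initial: x=7.0000 theta=0.3000
After 1 (propagate distance d=23): x=13.9000 theta=0.3000
After 2 (thin lens f=34): x=13.9000 theta=-37/340 (≈-0.1088)
After 3 (propagate distance d=35): x=3431/340 (≈10.0912) theta=-37/340 (≈-0.1088)
After 4 (thin lens f=37): x=3431/340 (≈10.0912) theta=-240/629 (≈-0.3816)
After 5 (propagate distance d=27): x=-2653/12580 (≈-0.2109) theta=-240/629 (≈-0.3816)
After 6 (thin lens f=50): x=-2653/12580 (≈-0.2109) theta=-237347/629000 (≈-0.3773)
After 7 (propagate distance d=25): x=-242653/25160 (≈-9.6444) theta=-237347/629000 (≈-0.3773)
After 8 (thin lens f=30): x=-242653/25160 (≈-9.6444) theta=-12401/222000 (≈-0.0559)
After 9 (propagate distance d=32 (to screen)): x=-21572047/1887000 (≈-11.4319) theta=-12401/222000 (≈-0.0559)
|theta_initial|=0.3000 |theta_final|=12401/222000 (≈0.0559) -> not increased

Answer: no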